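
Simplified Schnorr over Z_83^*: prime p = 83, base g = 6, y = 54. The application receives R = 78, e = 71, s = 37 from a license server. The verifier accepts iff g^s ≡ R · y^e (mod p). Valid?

no

g^s mod p:
6^37 mod 83 = 13
R · y^e mod p:
54^71 mod 83 = 6
78·6 = 468 ≡ 53 (mod 83)
13 ≠ 53; the check fails.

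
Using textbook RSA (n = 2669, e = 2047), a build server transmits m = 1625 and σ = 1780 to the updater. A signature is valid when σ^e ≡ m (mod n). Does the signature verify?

verifies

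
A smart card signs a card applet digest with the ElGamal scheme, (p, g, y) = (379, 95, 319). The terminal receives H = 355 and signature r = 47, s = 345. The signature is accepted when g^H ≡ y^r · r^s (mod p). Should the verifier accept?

Left side g^H mod p:
Squares mod 379: 95^1≡95, 95^2≡308, 95^4≡114, 95^8≡110, 95^16≡351, 95^32≡26, 95^64≡297, 95^128≡281, 95^256≡129
355 = 256 + 64 + 32 + 2 + 1, so 95^355 ≡ 129·297·26·308·95 ≡ 227 (mod 379)
Right side y^r · r^s mod p:
Squares mod 379: 319^1≡319, 319^2≡189, 319^4≡95, 319^8≡308, 319^16≡114, 319^32≡110
47 = 32 + 8 + 4 + 2 + 1, so 319^47 ≡ 110·308·95·189·319 ≡ 170 (mod 379)
Squares mod 379: 47^1≡47, 47^2≡314, 47^4≡56, 47^8≡104, 47^16≡204, 47^32≡305, 47^64≡170, 47^128≡96, 47^256≡120
345 = 256 + 64 + 16 + 8 + 1, so 47^345 ≡ 120·170·204·104·47 ≡ 181 (mod 379)
170·181 = 30770 ≡ 71 (mod 379)
227 ≠ 71, so verification fails.

reject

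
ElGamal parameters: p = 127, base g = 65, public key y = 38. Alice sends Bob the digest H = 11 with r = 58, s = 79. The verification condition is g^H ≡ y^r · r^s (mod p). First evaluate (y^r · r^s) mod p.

38^2 = 1444 ≡ 47
38^4 ≡ 47^2 = 2209 ≡ 50
38^8 ≡ 50^2 = 2500 ≡ 87
38^16 ≡ 87^2 = 7569 ≡ 76
38^32 ≡ 76^2 = 5776 ≡ 61
58 = 32 + 16 + 8 + 2, so 38^58 ≡ 61·76·87·47 ≡ 76 (mod 127)
58^2 = 3364 ≡ 62
58^4 ≡ 62^2 = 3844 ≡ 34
58^8 ≡ 34^2 = 1156 ≡ 13
58^16 ≡ 13^2 = 169 ≡ 42
58^32 ≡ 42^2 = 1764 ≡ 113
58^64 ≡ 113^2 = 12769 ≡ 69
79 = 64 + 8 + 4 + 2 + 1, so 58^79 ≡ 69·13·34·62·58 ≡ 85 (mod 127)
y^r · r^s ≡ 76·85 = 6460 ≡ 110 (mod 127)

110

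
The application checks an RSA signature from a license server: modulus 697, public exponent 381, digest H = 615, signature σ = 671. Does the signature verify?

σ^2 ≡ 671^2 = 450241 ≡ 676
σ^4 ≡ 676^2 = 456976 ≡ 441
σ^8 ≡ 441^2 = 194481 ≡ 18
σ^16 ≡ 18^2 = 324
σ^32 ≡ 324^2 = 104976 ≡ 426
σ^64 ≡ 426^2 = 181476 ≡ 256
σ^128 ≡ 256^2 = 65536 ≡ 18
σ^256 ≡ 18^2 = 324
381 = 256 + 64 + 32 + 16 + 8 + 4 + 1, so σ^381 ≡ 324·256·426·324·18·441·671 ≡ 26 (mod 697)
σ^381 mod 697 = 26, but H = 615.

does not verify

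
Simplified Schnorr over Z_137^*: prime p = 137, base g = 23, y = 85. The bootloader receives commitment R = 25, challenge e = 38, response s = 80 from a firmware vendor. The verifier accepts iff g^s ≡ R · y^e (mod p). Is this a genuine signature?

forged

g^s mod p:
23^2 = 529 ≡ 118
23^4 ≡ 118^2 = 13924 ≡ 87
23^8 ≡ 87^2 = 7569 ≡ 34
23^16 ≡ 34^2 = 1156 ≡ 60
23^32 ≡ 60^2 = 3600 ≡ 38
23^64 ≡ 38^2 = 1444 ≡ 74
80 = 64 + 16, so 23^80 ≡ 74·60 ≡ 56 (mod 137)
R · y^e mod p:
85^2 = 7225 ≡ 101
85^4 ≡ 101^2 = 10201 ≡ 63
85^8 ≡ 63^2 = 3969 ≡ 133
85^16 ≡ 133^2 = 17689 ≡ 16
85^32 ≡ 16^2 = 256 ≡ 119
38 = 32 + 4 + 2, so 85^38 ≡ 119·63·101 ≡ 135 (mod 137)
25·135 = 3375 ≡ 87 (mod 137)
56 ≠ 87; the check fails.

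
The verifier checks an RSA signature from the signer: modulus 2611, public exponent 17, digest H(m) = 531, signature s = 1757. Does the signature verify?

does not verify

s^2 ≡ 1757^2 = 3087049 ≡ 847
s^4 ≡ 847^2 = 717409 ≡ 1995
s^8 ≡ 1995^2 = 3980025 ≡ 861
s^16 ≡ 861^2 = 741321 ≡ 2408
17 = 16 + 1, so s^17 ≡ 2408·1757 ≡ 1036 (mod 2611)
s^17 mod 2611 = 1036, but H(m) = 531.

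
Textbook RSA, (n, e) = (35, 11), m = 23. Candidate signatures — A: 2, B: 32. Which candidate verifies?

B

Candidate A: 2^2 = 4; 2^4 ≡ 4^2 = 16; 2^8 ≡ 16^2 = 256 ≡ 11; 11 = 8 + 2 + 1, so 2^11 ≡ 11·4·2 ≡ 18 (mod 35)
Candidate B: 32^2 = 1024 ≡ 9; 32^4 ≡ 9^2 = 81 ≡ 11; 32^8 ≡ 11^2 = 121 ≡ 16; 11 = 8 + 2 + 1, so 32^11 ≡ 16·9·32 ≡ 23 (mod 35)
  → matches m = 23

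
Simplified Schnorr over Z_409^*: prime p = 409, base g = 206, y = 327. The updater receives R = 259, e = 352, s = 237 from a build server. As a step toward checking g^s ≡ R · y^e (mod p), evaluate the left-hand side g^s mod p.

373

Squares mod 409: 206^1≡206, 206^2≡309, 206^4≡184, 206^8≡318, 206^16≡101, 206^32≡385, 206^64≡167, 206^128≡77
237 = 128 + 64 + 32 + 8 + 4 + 1, so 206^237 ≡ 77·167·385·318·184·206 ≡ 373 (mod 409)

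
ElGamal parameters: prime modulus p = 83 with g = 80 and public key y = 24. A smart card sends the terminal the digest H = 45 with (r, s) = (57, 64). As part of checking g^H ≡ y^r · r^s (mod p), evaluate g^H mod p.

80^45 mod 83 = 2

2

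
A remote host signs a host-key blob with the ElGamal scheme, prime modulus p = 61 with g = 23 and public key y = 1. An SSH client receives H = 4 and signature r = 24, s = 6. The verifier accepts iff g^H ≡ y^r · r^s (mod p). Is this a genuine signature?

forged

Left side g^H mod p:
23^2 = 529 ≡ 41
23^4 ≡ 41^2 = 1681 ≡ 34
Right side y^r · r^s mod p:
1^2 = 1
1^4 ≡ 1^2 = 1
1^8 ≡ 1^2 = 1
1^16 ≡ 1^2 = 1
24 = 16 + 8, so 1^24 ≡ 1·1 ≡ 1 (mod 61)
24^2 = 576 ≡ 27
24^4 ≡ 27^2 = 729 ≡ 58
6 = 4 + 2, so 24^6 ≡ 58·27 ≡ 41 (mod 61)
1·41 = 41 ≡ 41 (mod 61)
34 ≠ 41, so verification fails.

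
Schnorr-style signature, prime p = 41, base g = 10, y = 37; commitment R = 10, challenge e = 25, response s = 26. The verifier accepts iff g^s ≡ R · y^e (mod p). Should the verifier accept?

accept

g^s mod p:
Squares mod 41: 10^1≡10, 10^2≡18, 10^4≡37, 10^8≡16, 10^16≡10
26 = 16 + 8 + 2, so 10^26 ≡ 10·16·18 ≡ 10 (mod 41)
R · y^e mod p:
Squares mod 41: 37^1≡37, 37^2≡16, 37^4≡10, 37^8≡18, 37^16≡37
25 = 16 + 8 + 1, so 37^25 ≡ 37·18·37 ≡ 1 (mod 41)
10·1 = 10 ≡ 10 (mod 41)
10 ≡ 10 (mod 41); signature holds.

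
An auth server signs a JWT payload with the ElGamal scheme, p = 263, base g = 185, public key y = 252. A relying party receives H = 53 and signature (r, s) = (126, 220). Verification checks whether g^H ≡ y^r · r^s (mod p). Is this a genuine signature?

forged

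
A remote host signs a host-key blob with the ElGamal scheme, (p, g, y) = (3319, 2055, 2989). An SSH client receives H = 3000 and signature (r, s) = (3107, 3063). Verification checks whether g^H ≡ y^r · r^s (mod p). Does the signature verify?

verifies

Left side g^H mod p:
Squares mod 3319: 2055^1≡2055, 2055^2≡1257, 2055^4≡205, 2055^8≡2197, 2055^16≡983, 2055^32≡460, 2055^64≡2503, 2055^128≡2056, 2055^256≡2049, 2055^512≡3185, 2055^1024≡1361, 2055^2048≡319
3000 = 2048 + 512 + 256 + 128 + 32 + 16 + 8, so 2055^3000 ≡ 319·3185·2049·2056·460·983·2197 ≡ 2956 (mod 3319)
Right side y^r · r^s mod p:
Squares mod 3319: 2989^1≡2989, 2989^2≡2692, 2989^4≡1487, 2989^8≡715, 2989^16≡99, 2989^32≡3163, 2989^64≡1103, 2989^128≡1855, 2989^256≡2541, 2989^512≡1226, 2989^1024≡2888, 2989^2048≡3216
3107 = 2048 + 1024 + 32 + 2 + 1, so 2989^3107 ≡ 3216·2888·3163·2692·2989 ≡ 2792 (mod 3319)
Squares mod 3319: 3107^1≡3107, 3107^2≡1797, 3107^4≡3141, 3107^8≡1813, 3107^16≡1159, 3107^32≡2405, 3107^64≡2327, 3107^128≡1640, 3107^256≡1210, 3107^512≡421, 3107^1024≡1334, 3107^2048≡572
3063 = 2048 + 512 + 256 + 128 + 64 + 32 + 16 + 4 + 2 + 1, so 3107^3063 ≡ 572·421·1210·1640·2327·2405·1159·3141·1797·3107 ≡ 2079 (mod 3319)
2792·2079 = 5804568 ≡ 2956 (mod 3319)
2956 ≡ 2956 (mod 3319), so the signature is genuine.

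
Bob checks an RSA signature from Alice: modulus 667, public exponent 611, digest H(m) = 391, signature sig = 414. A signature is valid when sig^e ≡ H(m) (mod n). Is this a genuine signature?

genuine

Squares mod 667: sig^1≡414, sig^2≡644, sig^4≡529, sig^8≡368, sig^16≡23, sig^32≡529, sig^64≡368, sig^128≡23, sig^256≡529, sig^512≡368
611 = 512 + 64 + 32 + 2 + 1, so sig^611 ≡ 368·368·529·644·414 ≡ 391 (mod 667)
Since 391 equals the digest 391, verification succeeds.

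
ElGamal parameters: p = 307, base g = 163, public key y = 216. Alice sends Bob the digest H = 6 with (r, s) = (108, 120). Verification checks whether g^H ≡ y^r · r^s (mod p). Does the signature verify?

verifies

Left side g^H mod p:
Squares mod 307: 163^1≡163, 163^2≡167, 163^4≡259
6 = 4 + 2, so 163^6 ≡ 259·167 ≡ 273 (mod 307)
Right side y^r · r^s mod p:
Squares mod 307: 216^1≡216, 216^2≡299, 216^4≡64, 216^8≡105, 216^16≡280, 216^32≡115, 216^64≡24
108 = 64 + 32 + 8 + 4, so 216^108 ≡ 24·115·105·64 ≡ 102 (mod 307)
Squares mod 307: 108^1≡108, 108^2≡305, 108^4≡4, 108^8≡16, 108^16≡256, 108^32≡145, 108^64≡149
120 = 64 + 32 + 16 + 8, so 108^120 ≡ 149·145·256·16 ≡ 102 (mod 307)
102·102 = 10404 ≡ 273 (mod 307)
273 ≡ 273 (mod 307), so the signature is genuine.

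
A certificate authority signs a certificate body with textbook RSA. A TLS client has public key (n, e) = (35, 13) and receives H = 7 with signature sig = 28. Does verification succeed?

fails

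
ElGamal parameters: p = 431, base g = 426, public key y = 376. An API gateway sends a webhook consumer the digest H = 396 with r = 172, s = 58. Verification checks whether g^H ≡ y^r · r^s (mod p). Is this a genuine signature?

Left side g^H mod p:
426^2 = 181476 ≡ 25
426^4 ≡ 25^2 = 625 ≡ 194
426^8 ≡ 194^2 = 37636 ≡ 139
426^16 ≡ 139^2 = 19321 ≡ 357
426^32 ≡ 357^2 = 127449 ≡ 304
426^64 ≡ 304^2 = 92416 ≡ 182
426^128 ≡ 182^2 = 33124 ≡ 368
426^256 ≡ 368^2 = 135424 ≡ 90
396 = 256 + 128 + 8 + 4, so 426^396 ≡ 90·368·139·194 ≡ 30 (mod 431)
Right side y^r · r^s mod p:
376^2 = 141376 ≡ 8
376^4 ≡ 8^2 = 64
376^8 ≡ 64^2 = 4096 ≡ 217
376^16 ≡ 217^2 = 47089 ≡ 110
376^32 ≡ 110^2 = 12100 ≡ 32
376^64 ≡ 32^2 = 1024 ≡ 162
376^128 ≡ 162^2 = 26244 ≡ 384
172 = 128 + 32 + 8 + 4, so 376^172 ≡ 384·32·217·64 ≡ 1 (mod 431)
172^2 = 29584 ≡ 276
172^4 ≡ 276^2 = 76176 ≡ 320
172^8 ≡ 320^2 = 102400 ≡ 253
172^16 ≡ 253^2 = 64009 ≡ 221
172^32 ≡ 221^2 = 48841 ≡ 138
58 = 32 + 16 + 8 + 2, so 172^58 ≡ 138·221·253·276 ≡ 244 (mod 431)
1·244 = 244 ≡ 244 (mod 431)
30 ≠ 244, so verification fails.

forged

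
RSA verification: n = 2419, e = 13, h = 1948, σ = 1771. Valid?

yes

σ^2 ≡ 1771^2 = 3136441 ≡ 1417
σ^4 ≡ 1417^2 = 2007889 ≡ 119
σ^8 ≡ 119^2 = 14161 ≡ 2066
13 = 8 + 4 + 1, so σ^13 ≡ 2066·119·1771 ≡ 1948 (mod 2419)
σ^13 mod 2419 = 1948 matches h.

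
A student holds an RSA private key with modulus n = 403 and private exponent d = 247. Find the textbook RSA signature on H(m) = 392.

297

Squares mod 403: (H(m))^1≡392, (H(m))^2≡121, (H(m))^4≡133, (H(m))^8≡360, (H(m))^16≡237, (H(m))^32≡152, (H(m))^64≡133, (H(m))^128≡360
247 = 128 + 64 + 32 + 16 + 4 + 2 + 1, so (H(m))^247 ≡ 360·133·152·237·133·121·392 ≡ 297 (mod 403)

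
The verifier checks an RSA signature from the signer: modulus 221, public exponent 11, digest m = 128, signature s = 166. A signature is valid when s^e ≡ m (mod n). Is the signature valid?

s^2 ≡ 166^2 = 27556 ≡ 152
s^4 ≡ 152^2 = 23104 ≡ 120
s^8 ≡ 120^2 = 14400 ≡ 35
11 = 8 + 2 + 1, so s^11 ≡ 35·152·166 ≡ 4 (mod 221)
s^11 mod 221 = 4, but m = 128.

invalid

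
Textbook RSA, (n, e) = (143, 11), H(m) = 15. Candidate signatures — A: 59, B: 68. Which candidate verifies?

A

Candidate A: 59^2 = 3481 ≡ 49; 59^4 ≡ 49^2 = 2401 ≡ 113; 59^8 ≡ 113^2 = 12769 ≡ 42; 11 = 8 + 2 + 1, so 59^11 ≡ 42·49·59 ≡ 15 (mod 143)
  → matches H(m) = 15
Candidate B: 68^2 = 4624 ≡ 48; 68^4 ≡ 48^2 = 2304 ≡ 16; 68^8 ≡ 16^2 = 256 ≡ 113; 11 = 8 + 2 + 1, so 68^11 ≡ 113·48·68 ≡ 35 (mod 143)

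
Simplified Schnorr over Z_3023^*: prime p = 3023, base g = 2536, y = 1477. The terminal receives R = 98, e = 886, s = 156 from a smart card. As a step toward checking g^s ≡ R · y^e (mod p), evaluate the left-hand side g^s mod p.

2244

2536^2 = 6431296 ≡ 1375
2536^4 ≡ 1375^2 = 1890625 ≡ 1250
2536^8 ≡ 1250^2 = 1562500 ≡ 2632
2536^16 ≡ 2632^2 = 6927424 ≡ 1731
2536^32 ≡ 1731^2 = 2996361 ≡ 568
2536^64 ≡ 568^2 = 322624 ≡ 2186
2536^128 ≡ 2186^2 = 4778596 ≡ 2256
156 = 128 + 16 + 8 + 4, so 2536^156 ≡ 2256·1731·2632·1250 ≡ 2244 (mod 3023)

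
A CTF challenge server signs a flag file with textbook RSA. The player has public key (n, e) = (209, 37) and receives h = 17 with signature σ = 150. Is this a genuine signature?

σ^37 mod 209 = 17
σ^37 mod 209 = 17 matches h.

genuine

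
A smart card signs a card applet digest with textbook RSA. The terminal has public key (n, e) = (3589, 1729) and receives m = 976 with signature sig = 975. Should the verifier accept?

Squares mod 3589: sig^1≡975, sig^2≡3129, sig^4≡3438, sig^8≡1267, sig^16≡1006, sig^32≡3527, sig^64≡255, sig^128≡423, sig^256≡3068, sig^512≡2266, sig^1024≡2486
1729 = 1024 + 512 + 128 + 64 + 1, so sig^1729 ≡ 2486·2266·423·255·975 ≡ 975 (mod 3589)
sig^1729 mod 3589 = 975, but m = 976.

reject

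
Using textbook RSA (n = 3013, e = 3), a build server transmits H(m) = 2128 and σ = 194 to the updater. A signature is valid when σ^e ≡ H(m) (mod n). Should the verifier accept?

reject

σ^3 mod 3013 = 885
The recovered value 885 does not match the digest 2128.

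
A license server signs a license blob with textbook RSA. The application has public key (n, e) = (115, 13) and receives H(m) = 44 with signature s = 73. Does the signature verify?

s^2 ≡ 73^2 = 5329 ≡ 39
s^4 ≡ 39^2 = 1521 ≡ 26
s^8 ≡ 26^2 = 676 ≡ 101
13 = 8 + 4 + 1, so s^13 ≡ 101·26·73 ≡ 108 (mod 115)
s^13 mod 115 = 108, but H(m) = 44.

does not verify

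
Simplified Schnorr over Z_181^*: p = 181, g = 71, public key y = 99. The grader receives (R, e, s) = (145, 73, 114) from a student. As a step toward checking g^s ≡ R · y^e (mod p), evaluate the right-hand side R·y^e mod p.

Squares mod 181: 99^1≡99, 99^2≡27, 99^4≡5, 99^8≡25, 99^16≡82, 99^32≡27, 99^64≡5
73 = 64 + 8 + 1, so 99^73 ≡ 5·25·99 ≡ 67 (mod 181)
R · y^e ≡ 145·67 = 9715 ≡ 122 (mod 181)

122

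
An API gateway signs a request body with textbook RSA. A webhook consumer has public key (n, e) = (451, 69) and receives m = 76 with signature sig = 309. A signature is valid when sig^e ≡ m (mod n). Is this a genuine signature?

forged

sig^2 ≡ 309^2 = 95481 ≡ 320
sig^4 ≡ 320^2 = 102400 ≡ 23
sig^8 ≡ 23^2 = 529 ≡ 78
sig^16 ≡ 78^2 = 6084 ≡ 221
sig^32 ≡ 221^2 = 48841 ≡ 133
sig^64 ≡ 133^2 = 17689 ≡ 100
69 = 64 + 4 + 1, so sig^69 ≡ 100·23·309 ≡ 375 (mod 451)
375 ≠ 76, so verification fails.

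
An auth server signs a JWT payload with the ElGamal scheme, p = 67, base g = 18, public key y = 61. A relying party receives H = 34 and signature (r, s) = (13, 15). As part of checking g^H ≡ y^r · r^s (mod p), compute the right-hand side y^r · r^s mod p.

49

61^2 = 3721 ≡ 36
61^4 ≡ 36^2 = 1296 ≡ 23
61^8 ≡ 23^2 = 529 ≡ 60
13 = 8 + 4 + 1, so 61^13 ≡ 60·23·61 ≡ 28 (mod 67)
13^2 = 169 ≡ 35
13^4 ≡ 35^2 = 1225 ≡ 19
13^8 ≡ 19^2 = 361 ≡ 26
15 = 8 + 4 + 2 + 1, so 13^15 ≡ 26·19·35·13 ≡ 52 (mod 67)
y^r · r^s ≡ 28·52 = 1456 ≡ 49 (mod 67)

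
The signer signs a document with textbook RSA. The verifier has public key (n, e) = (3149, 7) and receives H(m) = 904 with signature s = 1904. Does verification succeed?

fails

Squares mod 3149: s^1≡1904, s^2≡717, s^4≡802
7 = 4 + 2 + 1, so s^7 ≡ 802·717·1904 ≡ 1522 (mod 3149)
The recovered value 1522 does not match the digest 904.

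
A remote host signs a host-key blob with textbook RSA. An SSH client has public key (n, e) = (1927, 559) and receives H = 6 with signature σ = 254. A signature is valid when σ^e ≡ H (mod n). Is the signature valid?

σ^559 mod 1927 = 77
77 ≠ 6, so verification fails.

invalid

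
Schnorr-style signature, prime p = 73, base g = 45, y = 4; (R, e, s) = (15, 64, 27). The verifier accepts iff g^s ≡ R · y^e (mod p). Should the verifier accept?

g^s mod p:
Squares mod 73: 45^1≡45, 45^2≡54, 45^4≡69, 45^8≡16, 45^16≡37
27 = 16 + 8 + 2 + 1, so 45^27 ≡ 37·16·54·45 ≡ 22 (mod 73)
R · y^e mod p:
Squares mod 73: 4^1≡4, 4^2≡16, 4^4≡37, 4^8≡55, 4^16≡32, 4^32≡2, 4^64≡4
4^64 ≡ 4 (mod 73)
15·4 = 60 ≡ 60 (mod 73)
22 ≠ 60; the check fails.

reject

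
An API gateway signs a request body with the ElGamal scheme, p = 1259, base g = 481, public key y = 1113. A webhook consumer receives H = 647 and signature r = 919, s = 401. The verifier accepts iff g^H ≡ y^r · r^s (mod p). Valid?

Left side g^H mod p:
481^2 = 231361 ≡ 964
481^4 ≡ 964^2 = 929296 ≡ 154
481^8 ≡ 154^2 = 23716 ≡ 1054
481^16 ≡ 1054^2 = 1110916 ≡ 478
481^32 ≡ 478^2 = 228484 ≡ 605
481^64 ≡ 605^2 = 366025 ≡ 915
481^128 ≡ 915^2 = 837225 ≡ 1249
481^256 ≡ 1249^2 = 1560001 ≡ 100
481^512 ≡ 100^2 = 10000 ≡ 1187
647 = 512 + 128 + 4 + 2 + 1, so 481^647 ≡ 1187·1249·154·964·481 ≡ 2 (mod 1259)
Right side y^r · r^s mod p:
1113^2 = 1238769 ≡ 1172
1113^4 ≡ 1172^2 = 1373584 ≡ 15
1113^8 ≡ 15^2 = 225
1113^16 ≡ 225^2 = 50625 ≡ 265
1113^32 ≡ 265^2 = 70225 ≡ 980
1113^64 ≡ 980^2 = 960400 ≡ 1042
1113^128 ≡ 1042^2 = 1085764 ≡ 506
1113^256 ≡ 506^2 = 256036 ≡ 459
1113^512 ≡ 459^2 = 210681 ≡ 428
919 = 512 + 256 + 128 + 16 + 4 + 2 + 1, so 1113^919 ≡ 428·459·506·265·15·1172·1113 ≡ 416 (mod 1259)
919^2 = 844561 ≡ 1031
919^4 ≡ 1031^2 = 1062961 ≡ 365
919^8 ≡ 365^2 = 133225 ≡ 1030
919^16 ≡ 1030^2 = 1060900 ≡ 822
919^32 ≡ 822^2 = 675684 ≡ 860
919^64 ≡ 860^2 = 739600 ≡ 567
919^128 ≡ 567^2 = 321489 ≡ 444
919^256 ≡ 444^2 = 197136 ≡ 732
401 = 256 + 128 + 16 + 1, so 919^401 ≡ 732·444·822·919 ≡ 830 (mod 1259)
416·830 = 345280 ≡ 314 (mod 1259)
2 ≠ 314, so verification fails.

no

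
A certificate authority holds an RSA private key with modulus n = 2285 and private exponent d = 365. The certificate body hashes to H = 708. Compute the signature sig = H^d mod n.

H^2 ≡ 708^2 = 501264 ≡ 849
H^4 ≡ 849^2 = 720801 ≡ 1026
H^8 ≡ 1026^2 = 1052676 ≡ 1576
H^16 ≡ 1576^2 = 2483776 ≡ 2266
H^32 ≡ 2266^2 = 5134756 ≡ 361
H^64 ≡ 361^2 = 130321 ≡ 76
H^128 ≡ 76^2 = 5776 ≡ 1206
H^256 ≡ 1206^2 = 1454436 ≡ 1176
365 = 256 + 64 + 32 + 8 + 4 + 1, so H^365 ≡ 1176·76·361·1576·1026·708 ≡ 843 (mod 2285)

843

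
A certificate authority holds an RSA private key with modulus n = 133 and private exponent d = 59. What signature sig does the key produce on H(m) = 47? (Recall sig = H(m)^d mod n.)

73

Squares mod 133: (H(m))^1≡47, (H(m))^2≡81, (H(m))^4≡44, (H(m))^8≡74, (H(m))^16≡23, (H(m))^32≡130
59 = 32 + 16 + 8 + 2 + 1, so (H(m))^59 ≡ 130·23·74·81·47 ≡ 73 (mod 133)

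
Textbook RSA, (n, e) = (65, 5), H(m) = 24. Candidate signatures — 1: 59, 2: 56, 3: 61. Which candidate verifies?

1

Candidate 1: Squares mod 65: 59^1≡59, 59^2≡36, 59^4≡61; 5 = 4 + 1, so 59^5 ≡ 61·59 ≡ 24 (mod 65)
  → matches H(m) = 24
Candidate 2: Squares mod 65: 56^1≡56, 56^2≡16, 56^4≡61; 5 = 4 + 1, so 56^5 ≡ 61·56 ≡ 36 (mod 65)
Candidate 3: Squares mod 65: 61^1≡61, 61^2≡16, 61^4≡61; 5 = 4 + 1, so 61^5 ≡ 61·61 ≡ 16 (mod 65)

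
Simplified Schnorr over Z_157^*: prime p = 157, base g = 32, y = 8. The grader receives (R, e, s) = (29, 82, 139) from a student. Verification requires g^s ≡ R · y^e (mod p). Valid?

yes

g^s mod p:
32^2 = 1024 ≡ 82
32^4 ≡ 82^2 = 6724 ≡ 130
32^8 ≡ 130^2 = 16900 ≡ 101
32^16 ≡ 101^2 = 10201 ≡ 153
32^32 ≡ 153^2 = 23409 ≡ 16
32^64 ≡ 16^2 = 256 ≡ 99
32^128 ≡ 99^2 = 9801 ≡ 67
139 = 128 + 8 + 2 + 1, so 32^139 ≡ 67·101·82·32 ≡ 65 (mod 157)
R · y^e mod p:
8^2 = 64
8^4 ≡ 64^2 = 4096 ≡ 14
8^8 ≡ 14^2 = 196 ≡ 39
8^16 ≡ 39^2 = 1521 ≡ 108
8^32 ≡ 108^2 = 11664 ≡ 46
8^64 ≡ 46^2 = 2116 ≡ 75
82 = 64 + 16 + 2, so 8^82 ≡ 75·108·64 ≡ 143 (mod 157)
29·143 = 4147 ≡ 65 (mod 157)
65 ≡ 65 (mod 157); signature holds.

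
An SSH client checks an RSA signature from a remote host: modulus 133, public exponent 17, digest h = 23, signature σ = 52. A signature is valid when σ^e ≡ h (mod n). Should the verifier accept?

reject

σ^2 ≡ 52^2 = 2704 ≡ 44
σ^4 ≡ 44^2 = 1936 ≡ 74
σ^8 ≡ 74^2 = 5476 ≡ 23
σ^16 ≡ 23^2 = 529 ≡ 130
17 = 16 + 1, so σ^17 ≡ 130·52 ≡ 110 (mod 133)
σ^17 mod 133 = 110, but h = 23.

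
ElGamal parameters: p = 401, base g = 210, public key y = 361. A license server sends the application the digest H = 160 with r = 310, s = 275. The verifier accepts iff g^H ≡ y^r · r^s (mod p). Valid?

Left side g^H mod p:
210^2 = 44100 ≡ 391
210^4 ≡ 391^2 = 152881 ≡ 100
210^8 ≡ 100^2 = 10000 ≡ 376
210^16 ≡ 376^2 = 141376 ≡ 224
210^32 ≡ 224^2 = 50176 ≡ 51
210^64 ≡ 51^2 = 2601 ≡ 195
210^128 ≡ 195^2 = 38025 ≡ 331
160 = 128 + 32, so 210^160 ≡ 331·51 ≡ 39 (mod 401)
Right side y^r · r^s mod p:
361^2 = 130321 ≡ 397
361^4 ≡ 397^2 = 157609 ≡ 16
361^8 ≡ 16^2 = 256
361^16 ≡ 256^2 = 65536 ≡ 173
361^32 ≡ 173^2 = 29929 ≡ 255
361^64 ≡ 255^2 = 65025 ≡ 63
361^128 ≡ 63^2 = 3969 ≡ 360
361^256 ≡ 360^2 = 129600 ≡ 77
310 = 256 + 32 + 16 + 4 + 2, so 361^310 ≡ 77·255·173·16·397 ≡ 222 (mod 401)
310^2 = 96100 ≡ 261
310^4 ≡ 261^2 = 68121 ≡ 352
310^8 ≡ 352^2 = 123904 ≡ 396
310^16 ≡ 396^2 = 156816 ≡ 25
310^32 ≡ 25^2 = 625 ≡ 224
310^64 ≡ 224^2 = 50176 ≡ 51
310^128 ≡ 51^2 = 2601 ≡ 195
310^256 ≡ 195^2 = 38025 ≡ 331
275 = 256 + 16 + 2 + 1, so 310^275 ≡ 331·25·261·310 ≡ 199 (mod 401)
222·199 = 44178 ≡ 68 (mod 401)
39 ≠ 68, so verification fails.

no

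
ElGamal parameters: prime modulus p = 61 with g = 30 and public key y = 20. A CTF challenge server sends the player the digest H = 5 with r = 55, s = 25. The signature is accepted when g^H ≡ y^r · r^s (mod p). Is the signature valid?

Left side g^H mod p:
30^2 = 900 ≡ 46
30^4 ≡ 46^2 = 2116 ≡ 42
5 = 4 + 1, so 30^5 ≡ 42·30 ≡ 40 (mod 61)
Right side y^r · r^s mod p:
20^2 = 400 ≡ 34
20^4 ≡ 34^2 = 1156 ≡ 58
20^8 ≡ 58^2 = 3364 ≡ 9
20^16 ≡ 9^2 = 81 ≡ 20
20^32 ≡ 20^2 = 400 ≡ 34
55 = 32 + 16 + 4 + 2 + 1, so 20^55 ≡ 34·20·58·34·20 ≡ 1 (mod 61)
55^2 = 3025 ≡ 36
55^4 ≡ 36^2 = 1296 ≡ 15
55^8 ≡ 15^2 = 225 ≡ 42
55^16 ≡ 42^2 = 1764 ≡ 56
25 = 16 + 8 + 1, so 55^25 ≡ 56·42·55 ≡ 40 (mod 61)
1·40 = 40 ≡ 40 (mod 61)
40 ≡ 40 (mod 61), so the signature is genuine.

valid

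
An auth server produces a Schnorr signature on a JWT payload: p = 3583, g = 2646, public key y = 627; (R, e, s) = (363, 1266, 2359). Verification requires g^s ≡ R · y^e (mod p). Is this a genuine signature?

genuine

g^s mod p:
2646^2 = 7001316 ≡ 134
2646^4 ≡ 134^2 = 17956 ≡ 41
2646^8 ≡ 41^2 = 1681
2646^16 ≡ 1681^2 = 2825761 ≡ 2357
2646^32 ≡ 2357^2 = 5555449 ≡ 1799
2646^64 ≡ 1799^2 = 3236401 ≡ 952
2646^128 ≡ 952^2 = 906304 ≡ 3388
2646^256 ≡ 3388^2 = 11478544 ≡ 2195
2646^512 ≡ 2195^2 = 4818025 ≡ 2473
2646^1024 ≡ 2473^2 = 6115729 ≡ 3131
2646^2048 ≡ 3131^2 = 9803161 ≡ 73
2359 = 2048 + 256 + 32 + 16 + 4 + 2 + 1, so 2646^2359 ≡ 73·2195·1799·2357·41·134·2646 ≡ 2564 (mod 3583)
R · y^e mod p:
627^2 = 393129 ≡ 2582
627^4 ≡ 2582^2 = 6666724 ≡ 2344
627^8 ≡ 2344^2 = 5494336 ≡ 1597
627^16 ≡ 1597^2 = 2550409 ≡ 2896
627^32 ≡ 2896^2 = 8386816 ≡ 2596
627^64 ≡ 2596^2 = 6739216 ≡ 3176
627^128 ≡ 3176^2 = 10086976 ≡ 831
627^256 ≡ 831^2 = 690561 ≡ 2625
627^512 ≡ 2625^2 = 6890625 ≡ 516
627^1024 ≡ 516^2 = 266256 ≡ 1114
1266 = 1024 + 128 + 64 + 32 + 16 + 2, so 627^1266 ≡ 1114·831·3176·2596·2896·2582 ≡ 698 (mod 3583)
363·698 = 253374 ≡ 2564 (mod 3583)
2564 ≡ 2564 (mod 3583); signature holds.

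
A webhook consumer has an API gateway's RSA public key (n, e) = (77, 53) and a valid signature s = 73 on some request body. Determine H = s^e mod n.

s^2 ≡ 73^2 = 5329 ≡ 16
s^4 ≡ 16^2 = 256 ≡ 25
s^8 ≡ 25^2 = 625 ≡ 9
s^16 ≡ 9^2 = 81 ≡ 4
s^32 ≡ 4^2 = 16
53 = 32 + 16 + 4 + 1, so s^53 ≡ 16·4·25·73 ≡ 68 (mod 77)

68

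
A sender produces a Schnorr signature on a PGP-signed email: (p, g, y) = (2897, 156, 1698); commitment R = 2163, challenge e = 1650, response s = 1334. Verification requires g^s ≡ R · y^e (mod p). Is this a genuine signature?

g^s mod p:
156^1334 mod 2897 = 2825
R · y^e mod p:
1698^1650 mod 2897 = 98
2163·98 = 211974 ≡ 493 (mod 2897)
2825 ≠ 493; the check fails.

forged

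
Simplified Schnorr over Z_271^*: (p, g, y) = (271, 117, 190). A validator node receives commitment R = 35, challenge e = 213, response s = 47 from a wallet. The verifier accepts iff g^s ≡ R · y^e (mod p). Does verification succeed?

fails

g^s mod p:
117^47 mod 271 = 132
R · y^e mod p:
190^213 mod 271 = 261
35·261 = 9135 ≡ 192 (mod 271)
132 ≠ 192; the check fails.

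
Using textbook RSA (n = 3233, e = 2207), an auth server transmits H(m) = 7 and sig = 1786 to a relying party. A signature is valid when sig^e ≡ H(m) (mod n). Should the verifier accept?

Squares mod 3233: sig^1≡1786, sig^2≡2058, sig^4≡134, sig^8≡1791, sig^16≡545, sig^32≡2822, sig^64≡805, sig^128≡1425, sig^256≡301, sig^512≡77, sig^1024≡2696, sig^2048≡632
2207 = 2048 + 128 + 16 + 8 + 4 + 2 + 1, so sig^2207 ≡ 632·1425·545·1791·134·2058·1786 ≡ 7 (mod 3233)
Since 7 equals the digest 7, verification succeeds.

accept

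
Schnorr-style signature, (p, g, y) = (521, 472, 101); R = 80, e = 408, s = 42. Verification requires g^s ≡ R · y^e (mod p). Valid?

yes

g^s mod p:
472^2 = 222784 ≡ 317
472^4 ≡ 317^2 = 100489 ≡ 457
472^8 ≡ 457^2 = 208849 ≡ 449
472^16 ≡ 449^2 = 201601 ≡ 495
472^32 ≡ 495^2 = 245025 ≡ 155
42 = 32 + 8 + 2, so 472^42 ≡ 155·449·317 ≡ 391 (mod 521)
R · y^e mod p:
101^2 = 10201 ≡ 302
101^4 ≡ 302^2 = 91204 ≡ 29
101^8 ≡ 29^2 = 841 ≡ 320
101^16 ≡ 320^2 = 102400 ≡ 284
101^32 ≡ 284^2 = 80656 ≡ 422
101^64 ≡ 422^2 = 178084 ≡ 423
101^128 ≡ 423^2 = 178929 ≡ 226
101^256 ≡ 226^2 = 51076 ≡ 18
408 = 256 + 128 + 16 + 8, so 101^408 ≡ 18·226·284·320 ≡ 324 (mod 521)
80·324 = 25920 ≡ 391 (mod 521)
391 ≡ 391 (mod 521); signature holds.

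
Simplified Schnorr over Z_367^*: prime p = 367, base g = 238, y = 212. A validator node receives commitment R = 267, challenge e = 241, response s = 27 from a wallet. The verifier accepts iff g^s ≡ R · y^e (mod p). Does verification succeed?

g^s mod p:
Squares mod 367: 238^1≡238, 238^2≡126, 238^4≡95, 238^8≡217, 238^16≡113
27 = 16 + 8 + 2 + 1, so 238^27 ≡ 113·217·126·238 ≡ 235 (mod 367)
R · y^e mod p:
Squares mod 367: 212^1≡212, 212^2≡170, 212^4≡274, 212^8≡208, 212^16≡325, 212^32≡296, 212^64≡270, 212^128≡234
241 = 128 + 64 + 32 + 16 + 1, so 212^241 ≡ 234·270·296·325·212 ≡ 16 (mod 367)
267·16 = 4272 ≡ 235 (mod 367)
235 ≡ 235 (mod 367); signature holds.

passes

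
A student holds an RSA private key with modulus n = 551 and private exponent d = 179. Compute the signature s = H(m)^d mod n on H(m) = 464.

(H(m))^2 ≡ 464^2 = 215296 ≡ 406
(H(m))^4 ≡ 406^2 = 164836 ≡ 87
(H(m))^8 ≡ 87^2 = 7569 ≡ 406
(H(m))^16 ≡ 406^2 = 164836 ≡ 87
(H(m))^32 ≡ 87^2 = 7569 ≡ 406
(H(m))^64 ≡ 406^2 = 164836 ≡ 87
(H(m))^128 ≡ 87^2 = 7569 ≡ 406
179 = 128 + 32 + 16 + 2 + 1, so (H(m))^179 ≡ 406·406·87·406·464 ≡ 145 (mod 551)

145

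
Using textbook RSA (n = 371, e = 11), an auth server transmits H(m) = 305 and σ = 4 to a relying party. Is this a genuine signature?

σ^2 ≡ 4^2 = 16
σ^4 ≡ 16^2 = 256
σ^8 ≡ 256^2 = 65536 ≡ 240
11 = 8 + 2 + 1, so σ^11 ≡ 240·16·4 ≡ 149 (mod 371)
149 ≠ 305, so verification fails.

forged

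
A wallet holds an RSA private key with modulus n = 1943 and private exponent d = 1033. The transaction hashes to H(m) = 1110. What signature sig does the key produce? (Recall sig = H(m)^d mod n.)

(H(m))^2 ≡ 1110^2 = 1232100 ≡ 238
(H(m))^4 ≡ 238^2 = 56644 ≡ 297
(H(m))^8 ≡ 297^2 = 88209 ≡ 774
(H(m))^16 ≡ 774^2 = 599076 ≡ 632
(H(m))^32 ≡ 632^2 = 399424 ≡ 1109
(H(m))^64 ≡ 1109^2 = 1229881 ≡ 1905
(H(m))^128 ≡ 1905^2 = 3629025 ≡ 1444
(H(m))^256 ≡ 1444^2 = 2085136 ≡ 297
(H(m))^512 ≡ 297^2 = 88209 ≡ 774
(H(m))^1024 ≡ 774^2 = 599076 ≡ 632
1033 = 1024 + 8 + 1, so (H(m))^1033 ≡ 632·774·1110 ≡ 1244 (mod 1943)

1244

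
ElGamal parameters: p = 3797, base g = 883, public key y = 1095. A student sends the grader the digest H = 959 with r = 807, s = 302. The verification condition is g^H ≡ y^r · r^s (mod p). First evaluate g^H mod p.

Squares mod 3797: 883^1≡883, 883^2≡1304, 883^4≡3157, 883^8≡3321, 883^16≡2553, 883^32≡2157, 883^64≡1324, 883^128≡2559, 883^256≡2453, 883^512≡2761
959 = 512 + 256 + 128 + 32 + 16 + 8 + 4 + 2 + 1, so 883^959 ≡ 2761·2453·2559·2157·2553·3321·3157·1304·883 ≡ 1793 (mod 3797)

1793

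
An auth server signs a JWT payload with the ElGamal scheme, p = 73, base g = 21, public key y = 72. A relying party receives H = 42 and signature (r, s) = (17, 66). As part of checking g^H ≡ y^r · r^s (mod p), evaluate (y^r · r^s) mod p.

72^17 mod 73 = 72
17^66 mod 73 = 27
y^r · r^s ≡ 72·27 = 1944 ≡ 46 (mod 73)

46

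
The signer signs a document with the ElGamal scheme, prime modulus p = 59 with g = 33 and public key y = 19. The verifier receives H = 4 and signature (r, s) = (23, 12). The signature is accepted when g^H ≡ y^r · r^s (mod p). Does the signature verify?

Left side g^H mod p:
Squares mod 59: 33^1≡33, 33^2≡27, 33^4≡21
33^4 ≡ 21 (mod 59)
Right side y^r · r^s mod p:
Squares mod 59: 19^1≡19, 19^2≡7, 19^4≡49, 19^8≡41, 19^16≡29
23 = 16 + 4 + 2 + 1, so 19^23 ≡ 29·49·7·19 ≡ 16 (mod 59)
Squares mod 59: 23^1≡23, 23^2≡57, 23^4≡4, 23^8≡16
12 = 8 + 4, so 23^12 ≡ 16·4 ≡ 5 (mod 59)
16·5 = 80 ≡ 21 (mod 59)
21 ≡ 21 (mod 59), so the signature is genuine.

verifies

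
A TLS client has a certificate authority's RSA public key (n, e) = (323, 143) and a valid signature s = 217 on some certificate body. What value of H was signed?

s^2 ≡ 217^2 = 47089 ≡ 254
s^4 ≡ 254^2 = 64516 ≡ 239
s^8 ≡ 239^2 = 57121 ≡ 273
s^16 ≡ 273^2 = 74529 ≡ 239
s^32 ≡ 239^2 = 57121 ≡ 273
s^64 ≡ 273^2 = 74529 ≡ 239
s^128 ≡ 239^2 = 57121 ≡ 273
143 = 128 + 8 + 4 + 2 + 1, so s^143 ≡ 273·273·239·254·217 ≡ 259 (mod 323)

259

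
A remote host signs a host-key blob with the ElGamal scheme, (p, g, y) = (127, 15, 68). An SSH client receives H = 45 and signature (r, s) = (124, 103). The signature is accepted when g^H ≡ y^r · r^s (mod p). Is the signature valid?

Left side g^H mod p:
15^2 = 225 ≡ 98
15^4 ≡ 98^2 = 9604 ≡ 79
15^8 ≡ 79^2 = 6241 ≡ 18
15^16 ≡ 18^2 = 324 ≡ 70
15^32 ≡ 70^2 = 4900 ≡ 74
45 = 32 + 8 + 4 + 1, so 15^45 ≡ 74·18·79·15 ≡ 64 (mod 127)
Right side y^r · r^s mod p:
68^2 = 4624 ≡ 52
68^4 ≡ 52^2 = 2704 ≡ 37
68^8 ≡ 37^2 = 1369 ≡ 99
68^16 ≡ 99^2 = 9801 ≡ 22
68^32 ≡ 22^2 = 484 ≡ 103
68^64 ≡ 103^2 = 10609 ≡ 68
124 = 64 + 32 + 16 + 8 + 4, so 68^124 ≡ 68·103·22·99·37 ≡ 22 (mod 127)
124^2 = 15376 ≡ 9
124^4 ≡ 9^2 = 81
124^8 ≡ 81^2 = 6561 ≡ 84
124^16 ≡ 84^2 = 7056 ≡ 71
124^32 ≡ 71^2 = 5041 ≡ 88
124^64 ≡ 88^2 = 7744 ≡ 124
103 = 64 + 32 + 4 + 2 + 1, so 124^103 ≡ 124·88·81·9·124 ≡ 26 (mod 127)
22·26 = 572 ≡ 64 (mod 127)
64 ≡ 64 (mod 127), so the signature is genuine.

valid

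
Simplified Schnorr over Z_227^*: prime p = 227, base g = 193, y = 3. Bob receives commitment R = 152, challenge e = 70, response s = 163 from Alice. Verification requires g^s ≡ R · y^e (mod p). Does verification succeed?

fails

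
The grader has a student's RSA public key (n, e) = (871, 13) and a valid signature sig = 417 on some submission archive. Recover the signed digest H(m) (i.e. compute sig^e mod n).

Squares mod 871: sig^1≡417, sig^2≡560, sig^4≡40, sig^8≡729
13 = 8 + 4 + 1, so sig^13 ≡ 729·40·417 ≡ 560 (mod 871)

560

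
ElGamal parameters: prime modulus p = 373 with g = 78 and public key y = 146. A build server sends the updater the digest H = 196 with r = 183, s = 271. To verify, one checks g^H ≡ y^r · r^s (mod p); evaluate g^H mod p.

68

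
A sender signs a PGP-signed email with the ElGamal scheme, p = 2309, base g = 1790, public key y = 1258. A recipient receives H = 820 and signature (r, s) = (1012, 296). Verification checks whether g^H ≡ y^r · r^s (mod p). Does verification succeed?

passes

Left side g^H mod p:
1790^2 = 3204100 ≡ 1517
1790^4 ≡ 1517^2 = 2301289 ≡ 1525
1790^8 ≡ 1525^2 = 2325625 ≡ 462
1790^16 ≡ 462^2 = 213444 ≡ 1016
1790^32 ≡ 1016^2 = 1032256 ≡ 133
1790^64 ≡ 133^2 = 17689 ≡ 1526
1790^128 ≡ 1526^2 = 2328676 ≡ 1204
1790^256 ≡ 1204^2 = 1449616 ≡ 1873
1790^512 ≡ 1873^2 = 3508129 ≡ 758
820 = 512 + 256 + 32 + 16 + 4, so 1790^820 ≡ 758·1873·133·1016·1525 ≡ 909 (mod 2309)
Right side y^r · r^s mod p:
1258^2 = 1582564 ≡ 899
1258^4 ≡ 899^2 = 808201 ≡ 51
1258^8 ≡ 51^2 = 2601 ≡ 292
1258^16 ≡ 292^2 = 85264 ≡ 2140
1258^32 ≡ 2140^2 = 4579600 ≡ 853
1258^64 ≡ 853^2 = 727609 ≡ 274
1258^128 ≡ 274^2 = 75076 ≡ 1188
1258^256 ≡ 1188^2 = 1411344 ≡ 545
1258^512 ≡ 545^2 = 297025 ≡ 1473
1012 = 512 + 256 + 128 + 64 + 32 + 16 + 4, so 1258^1012 ≡ 1473·545·1188·274·853·2140·51 ≡ 1136 (mod 2309)
1012^2 = 1024144 ≡ 1257
1012^4 ≡ 1257^2 = 1580049 ≡ 693
1012^8 ≡ 693^2 = 480249 ≡ 2286
1012^16 ≡ 2286^2 = 5225796 ≡ 529
1012^32 ≡ 529^2 = 279841 ≡ 452
1012^64 ≡ 452^2 = 204304 ≡ 1112
1012^128 ≡ 1112^2 = 1236544 ≡ 1229
1012^256 ≡ 1229^2 = 1510441 ≡ 355
296 = 256 + 32 + 8, so 1012^296 ≡ 355·452·2286 ≡ 1511 (mod 2309)
1136·1511 = 1716496 ≡ 909 (mod 2309)
909 ≡ 909 (mod 2309), so the signature is genuine.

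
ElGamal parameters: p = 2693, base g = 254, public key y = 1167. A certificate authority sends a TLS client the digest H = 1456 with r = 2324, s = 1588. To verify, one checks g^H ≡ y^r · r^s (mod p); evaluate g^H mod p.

2229

Squares mod 2693: 254^1≡254, 254^2≡2577, 254^4≡2684, 254^8≡81, 254^16≡1175, 254^32≡1809, 254^64≡486, 254^128≡1905, 254^256≡1554, 254^512≡1988, 254^1024≡1513
1456 = 1024 + 256 + 128 + 32 + 16, so 254^1456 ≡ 1513·1554·1905·1809·1175 ≡ 2229 (mod 2693)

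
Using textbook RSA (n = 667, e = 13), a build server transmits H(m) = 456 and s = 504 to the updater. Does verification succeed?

passes

Squares mod 667: s^1≡504, s^2≡556, s^4≡315, s^8≡509
13 = 8 + 4 + 1, so s^13 ≡ 509·315·504 ≡ 456 (mod 667)
s^13 mod 667 = 456 matches H(m).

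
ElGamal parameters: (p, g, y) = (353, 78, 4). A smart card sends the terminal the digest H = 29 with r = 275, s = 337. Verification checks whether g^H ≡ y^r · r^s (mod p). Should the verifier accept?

Left side g^H mod p:
Squares mod 353: 78^1≡78, 78^2≡83, 78^4≡182, 78^8≡295, 78^16≡187
29 = 16 + 8 + 4 + 1, so 78^29 ≡ 187·295·182·78 ≡ 312 (mod 353)
Right side y^r · r^s mod p:
Squares mod 353: 4^1≡4, 4^2≡16, 4^4≡256, 4^8≡231, 4^16≡58, 4^32≡187, 4^64≡22, 4^128≡131, 4^256≡217
275 = 256 + 16 + 2 + 1, so 4^275 ≡ 217·58·16·4 ≡ 311 (mod 353)
Squares mod 353: 275^1≡275, 275^2≡83, 275^4≡182, 275^8≡295, 275^16≡187, 275^32≡22, 275^64≡131, 275^128≡217, 275^256≡140
337 = 256 + 64 + 16 + 1, so 275^337 ≡ 140·131·187·275 ≡ 43 (mod 353)
311·43 = 13373 ≡ 312 (mod 353)
312 ≡ 312 (mod 353), so the signature is genuine.

accept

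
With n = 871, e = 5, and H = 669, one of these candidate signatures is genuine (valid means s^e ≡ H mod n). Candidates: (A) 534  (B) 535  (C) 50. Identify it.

B

Candidate A: 534^5 mod 871 = 638
Candidate B: 535^5 mod 871 = 669
  → matches H = 669
Candidate C: 50^5 mod 871 = 7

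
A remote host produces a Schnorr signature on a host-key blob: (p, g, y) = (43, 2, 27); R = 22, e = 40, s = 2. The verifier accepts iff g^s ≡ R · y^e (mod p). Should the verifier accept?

reject

g^s mod p:
2^2 = 4
R · y^e mod p:
27^2 = 729 ≡ 41
27^4 ≡ 41^2 = 1681 ≡ 4
27^8 ≡ 4^2 = 16
27^16 ≡ 16^2 = 256 ≡ 41
27^32 ≡ 41^2 = 1681 ≡ 4
40 = 32 + 8, so 27^40 ≡ 4·16 ≡ 21 (mod 43)
22·21 = 462 ≡ 32 (mod 43)
4 ≠ 32; the check fails.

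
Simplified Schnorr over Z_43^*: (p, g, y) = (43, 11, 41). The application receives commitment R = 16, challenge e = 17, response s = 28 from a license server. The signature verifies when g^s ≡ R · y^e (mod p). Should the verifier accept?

accept

g^s mod p:
11^2 = 121 ≡ 35
11^4 ≡ 35^2 = 1225 ≡ 21
11^8 ≡ 21^2 = 441 ≡ 11
11^16 ≡ 11^2 = 121 ≡ 35
28 = 16 + 8 + 4, so 11^28 ≡ 35·11·21 ≡ 1 (mod 43)
R · y^e mod p:
41^2 = 1681 ≡ 4
41^4 ≡ 4^2 = 16
41^8 ≡ 16^2 = 256 ≡ 41
41^16 ≡ 41^2 = 1681 ≡ 4
17 = 16 + 1, so 41^17 ≡ 4·41 ≡ 35 (mod 43)
16·35 = 560 ≡ 1 (mod 43)
1 ≡ 1 (mod 43); signature holds.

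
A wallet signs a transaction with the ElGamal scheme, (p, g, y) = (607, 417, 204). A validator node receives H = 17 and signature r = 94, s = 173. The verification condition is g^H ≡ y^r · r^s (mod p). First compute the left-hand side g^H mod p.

262

Squares mod 607: 417^1≡417, 417^2≡287, 417^4≡424, 417^8≡104, 417^16≡497
17 = 16 + 1, so 417^17 ≡ 497·417 ≡ 262 (mod 607)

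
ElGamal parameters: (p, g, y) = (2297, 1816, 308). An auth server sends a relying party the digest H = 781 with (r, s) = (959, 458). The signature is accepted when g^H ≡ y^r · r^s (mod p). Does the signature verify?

verifies

Left side g^H mod p:
1816^2 = 3297856 ≡ 1661
1816^4 ≡ 1661^2 = 2758921 ≡ 224
1816^8 ≡ 224^2 = 50176 ≡ 1939
1816^16 ≡ 1939^2 = 3759721 ≡ 1829
1816^32 ≡ 1829^2 = 3345241 ≡ 809
1816^64 ≡ 809^2 = 654481 ≡ 2133
1816^128 ≡ 2133^2 = 4549689 ≡ 1629
1816^256 ≡ 1629^2 = 2653641 ≡ 606
1816^512 ≡ 606^2 = 367236 ≡ 2013
781 = 512 + 256 + 8 + 4 + 1, so 1816^781 ≡ 2013·606·1939·224·1816 ≡ 2237 (mod 2297)
Right side y^r · r^s mod p:
308^2 = 94864 ≡ 687
308^4 ≡ 687^2 = 471969 ≡ 1084
308^8 ≡ 1084^2 = 1175056 ≡ 1289
308^16 ≡ 1289^2 = 1661521 ≡ 790
308^32 ≡ 790^2 = 624100 ≡ 1613
308^64 ≡ 1613^2 = 2601769 ≡ 1565
308^128 ≡ 1565^2 = 2449225 ≡ 623
308^256 ≡ 623^2 = 388129 ≡ 2233
308^512 ≡ 2233^2 = 4986289 ≡ 1799
959 = 512 + 256 + 128 + 32 + 16 + 8 + 4 + 2 + 1, so 308^959 ≡ 1799·2233·623·1613·790·1289·1084·687·308 ≡ 814 (mod 2297)
959^2 = 919681 ≡ 881
959^4 ≡ 881^2 = 776161 ≡ 2072
959^8 ≡ 2072^2 = 4293184 ≡ 91
959^16 ≡ 91^2 = 8281 ≡ 1390
959^32 ≡ 1390^2 = 1932100 ≡ 323
959^64 ≡ 323^2 = 104329 ≡ 964
959^128 ≡ 964^2 = 929296 ≡ 1308
959^256 ≡ 1308^2 = 1710864 ≡ 1896
458 = 256 + 128 + 64 + 8 + 2, so 959^458 ≡ 1896·1308·964·91·881 ≡ 474 (mod 2297)
814·474 = 385836 ≡ 2237 (mod 2297)
2237 ≡ 2237 (mod 2297), so the signature is genuine.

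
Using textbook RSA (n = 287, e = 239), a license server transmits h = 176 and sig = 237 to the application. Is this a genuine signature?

forged

sig^2 ≡ 237^2 = 56169 ≡ 204
sig^4 ≡ 204^2 = 41616 ≡ 1
sig^8 ≡ 1^2 = 1
sig^16 ≡ 1^2 = 1
sig^32 ≡ 1^2 = 1
sig^64 ≡ 1^2 = 1
sig^128 ≡ 1^2 = 1
239 = 128 + 64 + 32 + 8 + 4 + 2 + 1, so sig^239 ≡ 1·1·1·1·1·204·237 ≡ 132 (mod 287)
sig^239 mod 287 = 132, but h = 176.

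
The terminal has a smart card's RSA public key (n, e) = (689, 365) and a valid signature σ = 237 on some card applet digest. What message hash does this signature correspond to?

Squares mod 689: σ^1≡237, σ^2≡360, σ^4≡68, σ^8≡490, σ^16≡328, σ^32≡100, σ^64≡354, σ^128≡607, σ^256≡523
365 = 256 + 64 + 32 + 8 + 4 + 1, so σ^365 ≡ 523·354·100·490·68·237 ≡ 555 (mod 689)

555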